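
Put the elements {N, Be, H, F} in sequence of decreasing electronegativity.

Atoms toward the upper right of the periodic table pull bonding electrons most strongly.
These span different periods and groups, so the two trends combine.
H > Be: the two effects oppose for this pair; the down-group effect wins (2.20 vs 1.57).
N > H: period and group pull opposite ways; the across-period shift dominates (3.04 vs 2.20).
F > N: F lies to the right of N in period 2, so the across-period effect alone puts F higher.
For reference (Pauling): H 2.20, Be 1.57, N 3.04, F 3.98.
So from highest to lowest: F > N > H > Be.

F > N > H > Be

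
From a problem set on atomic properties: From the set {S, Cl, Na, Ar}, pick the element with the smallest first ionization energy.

Na

Na is in period 3, group 1; S is in period 3, group 16; Cl is in period 3, group 17; Ar is in period 3, group 18.
Across a period the outer electron is held more tightly (higher IE₁); down a group it sits in a higher shell, more shielded, and comes off more easily.
All lie in period 3, so first ionization energy increases left to right.
The smallest first ionization energy among these belongs to Na.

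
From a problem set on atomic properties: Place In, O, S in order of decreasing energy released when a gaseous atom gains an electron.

S > O > In

O is in period 2, group 16; S is in period 3, group 16; In is in period 5, group 13.
Adding an electron releases more energy for atoms nearer the top right (short of the noble gases).
These span different periods and groups, so the two trends combine.
O > In: relative to In, both the across-period and down-group shifts push O's electron affinity up.
S > O: this pair runs against the simple trend — see the exception note.
Note the exception: S has a higher electron affinity than O, contrary to the simple trend — the compact 2p subshell of O repels the added electron more than S's larger 3p does.
Approximate values (kJ/mol): O 141, S 200, In 29.
So from highest to lowest: S > O > In.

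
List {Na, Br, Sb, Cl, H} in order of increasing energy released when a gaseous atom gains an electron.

Na < H < Sb < Br < Cl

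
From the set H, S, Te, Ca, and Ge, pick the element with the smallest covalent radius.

H is in period 1, group 1; S is in period 3, group 16; Ca is in period 4, group 2; Ge is in period 4, group 14; Te is in period 5, group 16.
Radius decreases left→right (rising Z_eff, same n) and increases top→bottom (higher n).
Here both period and group differ, so the two effects have to be weighed against each other.
S > H: the two effects oppose for this pair; the down-group effect wins (103 vs 32 pm).
Ge > S: both effects reinforce here, so Ge is clearly the larger of the two.
Te > Ge: period and group pull opposite ways; the down-group shift dominates (136 vs 121 pm).
Ca > Te: period and group pull opposite ways; the across-period shift dominates (171 vs 136 pm).
Tabulated atomic radius (pm): H 32, S 103, Ca 171, Ge 121, Te 136.
The smallest covalent radius among these belongs to H.

H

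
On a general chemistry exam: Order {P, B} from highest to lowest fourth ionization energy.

Consider each +3 ion: P³⁺ still has 2 valence electrons; B³⁺ is the bare [He] core.
Core electrons are held far more tightly than valence electrons, so B tops the IE_4 order.
Approximate IE_4 values (kJ/mol): P 4964, B 25026.
Overall IE_4 order: P < B.

B, P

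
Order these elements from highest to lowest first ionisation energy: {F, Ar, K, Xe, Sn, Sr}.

F > Ar > Xe > Sn > Sr > K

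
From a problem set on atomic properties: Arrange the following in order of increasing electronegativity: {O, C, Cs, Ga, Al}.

C is in period 2, group 14; O is in period 2, group 16; Al is in period 3, group 13; Ga is in period 4, group 13; Cs is in period 6, group 1.
EN rises left→right (higher Z_eff, smaller atoms) and falls top→bottom (larger, more shielded atoms).
Here both period and group differ, so the two effects have to be weighed against each other.
Al > Cs: both effects reinforce here, so Al is clearly the higher of the two.
Ga > Al: this pair runs against the simple trend — see the exception note.
C > Ga: both effects reinforce here, so C is clearly the higher of the two.
O > C: O lies to the right of C in period 2, so the across-period effect alone puts O higher.
Note the exception: Ga has a higher electronegativity than Al, contrary to the simple trend — poor shielding by filled d (and f) subshells raises the heavier element's effective nuclear charge more than the simple down-group trend predicts.
Approximate values (Pauling): C 2.55, O 3.44, Al 1.61, Ga 1.81, Cs 0.79.
So from lowest to highest: Cs < Al < Ga < C < O.

Cs < Al < Ga < C < O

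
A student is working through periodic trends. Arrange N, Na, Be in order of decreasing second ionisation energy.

Na, N, Be

The second ionization energy removes an electron from the +1 ion. For each element: N⁺ still has 4 valence electrons; Na⁺ is the bare [Ne] core; Be⁺ still has 1 valence electron.
Breaking into a closed-shell core is much more expensive than removing a leftover valence electron — Na has the largest IE_2 here.
Valence configurations: N⁺ [He]2s²2p², Be⁺ [He]2s¹.
The numbers (kJ/mol): N 2856, Na 4562, Be 1757.
Hence IE_2: Be < N < Na.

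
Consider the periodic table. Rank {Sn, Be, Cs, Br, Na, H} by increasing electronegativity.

H is in period 1, group 1; Be is in period 2, group 2; Na is in period 3, group 1; Br is in period 4, group 17; Sn is in period 5, group 14; Cs is in period 6, group 1.
EN rises left→right (higher Z_eff, smaller atoms) and falls top→bottom (larger, more shielded atoms).
Neither a single period nor a single group — weigh both effects.
Na > Cs: Na sits above Cs in group 1, so the down-group effect alone puts Na higher.
Be > Na: relative to Na, both the across-period and down-group shifts push Be's electronegativity up.
Sn > Be: period and group pull opposite ways; the across-period shift dominates (1.96 vs 1.57).
H > Sn: the two effects oppose for this pair; the down-group effect wins (2.20 vs 1.96).
Br > H: period and group pull opposite ways; the across-period shift dominates (2.96 vs 2.20).
Tabulated electronegativity (Pauling): H 2.20, Be 1.57, Na 0.93, Br 2.96, Sn 1.96, Cs 0.79.
So from lowest to highest: Cs < Na < Be < Sn < H < Br.

Cs < Na < Be < Sn < H < Br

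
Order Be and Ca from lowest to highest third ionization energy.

Ca, Be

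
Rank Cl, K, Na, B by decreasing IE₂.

Na, K, B, Cl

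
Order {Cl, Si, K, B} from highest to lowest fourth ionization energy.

B > K > Cl > Si

The fourth ionization energy removes an electron from the +3 ion. For each element: Cl³⁺ still has 4 valence electrons; Si³⁺ still has 1 valence electron; K³⁺ is already 2 electrons into the core; B³⁺ is the bare [He] core.
Breaking into a closed-shell core is much more expensive than removing a leftover valence electron — K and B have the largest IE_4 here.
Valence configurations: Cl³⁺ [Ne]3s²3p², Si³⁺ [Ne]3s¹.
The numbers (kJ/mol): Cl 5159, Si 4356, K 5877, B 25026.
Putting it together, IE_4: Si < Cl < K < B.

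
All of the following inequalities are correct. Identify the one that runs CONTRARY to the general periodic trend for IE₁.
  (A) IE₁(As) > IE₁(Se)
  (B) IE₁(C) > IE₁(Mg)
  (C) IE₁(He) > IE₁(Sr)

The general trend: IE₁ increases across a period and decreases down a group.
(A) As (period 4, group 15) vs Se (period 4, group 16): the stated order contradicts the simple trend.
(B) C (period 2, group 14) vs Mg (period 3, group 2): the stated order agrees with the simple trend.
(C) He (period 1, group 18) vs Sr (period 5, group 2): the stated order agrees with the simple trend.
The exception is (A): Se (4p⁴) ionizes more easily than half-filled As (4p³).

(A)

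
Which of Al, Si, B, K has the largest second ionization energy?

IE_2 is the cost of taking one more electron from the +1 cation: Al⁺ still has 2 valence electrons; Si⁺ still has 3 valence electrons; B⁺ still has 2 valence electrons; K⁺ is the bare [Ar] core.
Core electrons are held far more tightly than valence electrons, so K tops the IE_2 order.
Valence configurations: Al⁺ [Ne]3s², Si⁺ [Ne]3s²3p¹, B⁺ [He]2s².
Si⁺ loses a lone 3p electron whereas Al⁺ must break into a filled 3s² pair, so IE_2(Al) > IE_2(Si) even though Si has the higher nuclear charge.
Approximate IE_2 values (kJ/mol): Al 1817, Si 1577, B 2427, K 3052.
So the second ionization energies run Si < Al < B < K.

K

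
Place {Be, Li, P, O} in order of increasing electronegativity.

Li is in period 2, group 1; Be is in period 2, group 2; O is in period 2, group 16; P is in period 3, group 15.
Electronegativity increases across a period and decreases down a group, tracking effective nuclear charge and atomic size.
Here both period and group differ, so the two effects have to be weighed against each other.
Be > Li: Be lies to the right of Li in period 2, so the across-period effect alone puts Be higher.
P > Be: the two effects oppose for this pair; the across-period effect wins (2.19 vs 1.57).
O > P: relative to P, both the across-period and down-group shifts push O's electronegativity up.
Approximate values (Pauling): Li 0.98, Be 1.57, O 3.44, P 2.19.
So from lowest to highest: Li < Be < P < O.

Li < Be < P < O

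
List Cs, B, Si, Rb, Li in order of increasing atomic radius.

B < Si < Li < Rb < Cs

Li is in period 2, group 1; B is in period 2, group 13; Si is in period 3, group 14; Rb is in period 5, group 1; Cs is in period 6, group 1.
Radius decreases left→right (rising Z_eff, same n) and increases top→bottom (higher n).
Here both period and group differ, so the two effects have to be weighed against each other.
Si > B: period and group pull opposite ways; the down-group shift dominates (116 vs 85 pm).
Li > Si: the two effects oppose for this pair; the across-period effect wins (133 vs 116 pm).
Rb > Li: Rb sits below Li in group 1, so the down-group effect alone puts Rb larger.
Cs > Rb: they share group 1; the group trend gives Cs the larger value.
Tabulated atomic radius (pm): Li 133, B 85, Si 116, Rb 210, Cs 232.
So from smallest to largest: B < Si < Li < Rb < Cs.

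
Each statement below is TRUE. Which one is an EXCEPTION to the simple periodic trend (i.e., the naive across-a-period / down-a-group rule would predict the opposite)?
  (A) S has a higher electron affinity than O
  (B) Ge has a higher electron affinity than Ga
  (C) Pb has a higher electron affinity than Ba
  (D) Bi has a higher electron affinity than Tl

The general trend: electron affinity increases across a period and decreases down a group.
(A) S (period 3, group 16) vs O (period 2, group 16): the stated order contradicts the simple trend.
(B) Ge (period 4, group 14) vs Ga (period 4, group 13): the stated order agrees with the simple trend.
(C) Pb (period 6, group 14) vs Ba (period 6, group 2): the stated order agrees with the simple trend.
(D) Bi (period 6, group 15) vs Tl (period 6, group 13): the stated order agrees with the simple trend.
The exception is (A): the compact 2p subshell of O repels the added electron more than S's larger 3p does.

(A)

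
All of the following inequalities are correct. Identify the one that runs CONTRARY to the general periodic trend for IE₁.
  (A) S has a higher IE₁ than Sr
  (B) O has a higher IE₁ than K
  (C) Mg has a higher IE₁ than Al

The general trend: IE₁ increases across a period and decreases down a group.
(A) S (period 3, group 16) vs Sr (period 5, group 2): the stated order agrees with the simple trend.
(B) O (period 2, group 16) vs K (period 4, group 1): the stated order agrees with the simple trend.
(C) Mg (period 3, group 2) vs Al (period 3, group 13): the stated order contradicts the simple trend.
The exception is (C): Al's single 3p electron is easier to remove than one from Mg's filled 3s².

(C)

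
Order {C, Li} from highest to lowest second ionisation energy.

The second ionization energy removes an electron from the +1 ion. For each element: C⁺ still has 3 valence electrons; Li⁺ is the bare [He] core.
Core electrons are held far more tightly than valence electrons, so Li tops the IE_2 order.
Tabulated IE_2 (kJ/mol): C 2353, Li 7298.
Overall IE_2 order: C < Li.

Li > C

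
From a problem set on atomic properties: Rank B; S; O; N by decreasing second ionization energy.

O > N > B > S

Consider each +1 ion: B⁺ still has 2 valence electrons; S⁺ still has 5 valence electrons; O⁺ still has 5 valence electrons; N⁺ still has 4 valence electrons.
All are still removing valence electrons, so compare the +1 ions as you would atoms: IE_2 generally rises across a period (higher Z_eff) and falls down a group (larger shell), subject to the usual subshell exceptions.
Valence configurations: B⁺ [He]2s², S⁺ [Ne]3s²3p³, O⁺ [He]2s²2p³, N⁺ [He]2s²2p².
The numbers (kJ/mol): B 2427, S 2252, O 3388, N 2856.
Putting it together, IE_2: S < B < N < O.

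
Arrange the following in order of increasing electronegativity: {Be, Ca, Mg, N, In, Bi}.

Ca, Mg, Be, In, Bi, N

Be is in period 2, group 2; N is in period 2, group 15; Mg is in period 3, group 2; Ca is in period 4, group 2; In is in period 5, group 13; Bi is in period 6, group 15.
Smaller atoms with higher effective nuclear charge are more electronegative.
These span different periods and groups, so the two trends combine.
Mg > Ca: Mg sits above Ca in group 2, so the down-group effect alone puts Mg higher.
Be > Mg: they share group 2; the group trend gives Be the larger value.
In > Be: the two effects oppose for this pair; the across-period effect wins (1.78 vs 1.57).
Bi > In: period and group pull opposite ways; the across-period shift dominates (2.02 vs 1.78).
N > Bi: N sits above Bi in group 15, so the down-group effect alone puts N higher.
Approximate values (Pauling): Be 1.57, N 3.04, Mg 1.31, Ca 1.00, In 1.78, Bi 2.02.
So from lowest to highest: Ca < Mg < Be < In < Bi < N.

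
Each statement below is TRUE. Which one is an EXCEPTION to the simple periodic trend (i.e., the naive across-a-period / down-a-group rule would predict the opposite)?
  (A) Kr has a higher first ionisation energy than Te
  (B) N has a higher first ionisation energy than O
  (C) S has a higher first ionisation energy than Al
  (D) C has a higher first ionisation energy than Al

The general trend: first ionisation energy increases across a period and decreases down a group.
(A) Kr (period 4, group 18) vs Te (period 5, group 16): the stated order agrees with the simple trend.
(B) N (period 2, group 15) vs O (period 2, group 16): the stated order contradicts the simple trend.
(C) S (period 3, group 16) vs Al (period 3, group 13): the stated order agrees with the simple trend.
(D) C (period 2, group 14) vs Al (period 3, group 13): the stated order agrees with the simple trend.
The exception is (B): pairing an electron in O's 2p⁴ costs repulsion energy, so O ionizes more easily than half-filled N (2p³).

(B)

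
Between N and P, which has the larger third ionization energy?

After 2 electrons have been removed, what remains? N²⁺ still has 3 valence electrons; P²⁺ still has 3 valence electrons.
All are still removing valence electrons, so compare the +2 ions as you would atoms: IE_3 generally rises across a period (higher Z_eff) and falls down a group (larger shell), subject to the usual subshell exceptions.
Valence configurations: N²⁺ [He]2s²2p¹, P²⁺ [Ne]3s²3p¹.
Approximate IE_3 values (kJ/mol): N 4578, P 2914.
Putting it together, IE_3: P < N.

N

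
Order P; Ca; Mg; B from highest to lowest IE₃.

Mg > Ca > B > P

IE_3 is the cost of taking one more electron from the +2 cation: P²⁺ still has 3 valence electrons; Ca²⁺ is the bare [Ar] core; Mg²⁺ is the bare [Ne] core; B²⁺ still has 1 valence electron.
Pulling an electron out of a noble-gas core costs far more than removing a remaining valence electron, so Ca and Mg sit at the high end of IE_3.
Valence configurations: P²⁺ [Ne]3s²3p¹, B²⁺ [He]2s¹.
Approximate IE_3 values (kJ/mol): P 2914, Ca 4912, Mg 7733, B 3660.
Hence IE_3: P < B < Ca < Mg.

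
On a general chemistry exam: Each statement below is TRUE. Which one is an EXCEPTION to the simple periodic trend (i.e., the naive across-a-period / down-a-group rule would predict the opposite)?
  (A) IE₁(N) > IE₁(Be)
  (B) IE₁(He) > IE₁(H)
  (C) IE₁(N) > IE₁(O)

(C)

The general trend: IE₁ increases across a period and decreases down a group.
(A) N (period 2, group 15) vs Be (period 2, group 2): the stated order agrees with the simple trend.
(B) He (period 1, group 18) vs H (period 1, group 1): the stated order agrees with the simple trend.
(C) N (period 2, group 15) vs O (period 2, group 16): the stated order contradicts the simple trend.
The exception is (C): pairing an electron in O's 2p⁴ costs repulsion energy, so O ionizes more easily than half-filled N (2p³).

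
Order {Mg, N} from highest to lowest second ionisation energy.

N, Mg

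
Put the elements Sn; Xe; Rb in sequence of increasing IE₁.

Rb < Sn < Xe

Rb is in period 5, group 1; Sn is in period 5, group 14; Xe is in period 5, group 18.
IE₁ increases left→right with effective nuclear charge and decreases top→bottom as the valence shell moves farther out.
All lie in period 5, so first ionization energy increases left to right.
So from lowest to highest: Rb < Sn < Xe.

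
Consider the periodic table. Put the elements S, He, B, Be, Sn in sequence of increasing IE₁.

Sn, B, Be, S, He

He is in period 1, group 18; Be is in period 2, group 2; B is in period 2, group 13; S is in period 3, group 16; Sn is in period 5, group 14.
First ionization energy rises across a period (greater Z_eff holds electrons more tightly) and falls down a group (valence electrons are farther from the nucleus).
Here both period and group differ, so the two effects have to be weighed against each other.
B > Sn: the two effects oppose for this pair; the down-group effect wins (801 vs 709 kJ/mol).
Be > B: this pair runs against the simple trend — see the exception note.
S > Be: period and group pull opposite ways; the across-period shift dominates (1000 vs 900 kJ/mol).
He > S: relative to S, both the across-period and down-group shifts push He's first ionization energy up.
Note the exception: Be has a higher first ionization energy than B, contrary to the simple trend — removing B's lone 2p electron is easier than breaking Be's filled 2s².
Tabulated first ionization energy (kJ/mol): He 2372, Be 900, B 801, S 1000, Sn 709.
So from lowest to highest: Sn < B < Be < S < He.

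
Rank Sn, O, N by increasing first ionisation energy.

IE₁ increases left→right with effective nuclear charge and decreases top→bottom as the valence shell moves farther out.
Neither a single period nor a single group — weigh both effects.
O > Sn: relative to Sn, both the across-period and down-group shifts push O's first ionization energy up.
N > O: this pair runs against the simple trend — see the exception note.
Note the exception: N has a higher first ionization energy than O, contrary to the simple trend — pairing an electron in O's 2p⁴ costs repulsion energy, so O ionizes more easily than half-filled N (2p³).
Tabulated first ionization energy (kJ/mol): N 1402, O 1314, Sn 709.
So from lowest to highest: Sn < O < N.

Sn < O < N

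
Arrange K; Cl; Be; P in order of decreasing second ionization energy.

K > Cl > P > Be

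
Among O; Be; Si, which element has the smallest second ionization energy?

Si

The second ionization energy removes an electron from the +1 ion. For each element: O⁺ still has 5 valence electrons; Be⁺ still has 1 valence electron; Si⁺ still has 3 valence electrons.
All are still removing valence electrons, so compare the +1 ions as you would atoms: IE_2 generally rises across a period (higher Z_eff) and falls down a group (larger shell), subject to the usual subshell exceptions.
Valence configurations: O⁺ [He]2s²2p³, Be⁺ [He]2s¹, Si⁺ [Ne]3s²3p¹.
The numbers (kJ/mol): O 3388, Be 1757, Si 1577.
Hence IE_2: Si < Be < O.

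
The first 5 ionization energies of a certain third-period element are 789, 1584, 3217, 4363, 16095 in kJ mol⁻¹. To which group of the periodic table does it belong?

Look for the largest jump between consecutive ionization energies: IE5/IE4 ≈ 3.7, far larger than any earlier ratio.
That jump marks the point where a core electron is being removed. So the atom has 4 valence electrons.
A main-group element with 4 valence electrons is in group 14.

Group 14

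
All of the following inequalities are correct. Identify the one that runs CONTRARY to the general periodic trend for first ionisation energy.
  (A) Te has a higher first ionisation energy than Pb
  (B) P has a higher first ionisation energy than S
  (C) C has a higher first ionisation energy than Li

(B)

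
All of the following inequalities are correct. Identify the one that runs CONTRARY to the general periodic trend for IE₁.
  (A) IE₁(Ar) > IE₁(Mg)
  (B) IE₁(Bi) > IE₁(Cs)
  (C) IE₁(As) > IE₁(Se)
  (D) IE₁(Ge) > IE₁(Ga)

(C)

The general trend: IE₁ increases across a period and decreases down a group.
(A) Ar (period 3, group 18) vs Mg (period 3, group 2): the stated order agrees with the simple trend.
(B) Bi (period 6, group 15) vs Cs (period 6, group 1): the stated order agrees with the simple trend.
(C) As (period 4, group 15) vs Se (period 4, group 16): the stated order contradicts the simple trend.
(D) Ge (period 4, group 14) vs Ga (period 4, group 13): the stated order agrees with the simple trend.
The exception is (C): Se (4p⁴) ionizes more easily than half-filled As (4p³).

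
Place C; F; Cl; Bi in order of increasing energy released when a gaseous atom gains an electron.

Bi, C, F, Cl

EA tends to increase across a period and decrease down a group, though the pattern is less regular than for IE or radius.
Here both period and group differ, so the two effects have to be weighed against each other.
C > Bi: period and group pull opposite ways; the down-group shift dominates (122 vs 91 kJ/mol).
F > C: F lies to the right of C in period 2, so the across-period effect alone puts F higher.
Cl > F: this pair runs against the simple trend — see the exception note.
Note the exception: Cl has a higher electron affinity than F, contrary to the simple trend — F's small 2p subshell makes the incoming electron feel strong e⁻–e⁻ repulsion, so Cl actually releases more energy on gaining an electron.
For reference (kJ/mol): C 122, F 328, Cl 349, Bi 91.
So from lowest to highest: Bi < C < F < Cl.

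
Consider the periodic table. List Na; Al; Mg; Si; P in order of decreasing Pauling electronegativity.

P > Si > Al > Mg > Na

Na is in period 3, group 1; Mg is in period 3, group 2; Al is in period 3, group 13; Si is in period 3, group 14; P is in period 3, group 15.
Atoms toward the upper right of the periodic table pull bonding electrons most strongly.
All lie in period 3, so electronegativity increases left to right.
So from highest to lowest: P > Si > Al > Mg > Na.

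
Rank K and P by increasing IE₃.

Consider each +2 ion: K²⁺ is already 1 electron into the core; P²⁺ still has 3 valence electrons.
Core electrons are held far more tightly than valence electrons, so K tops the IE_3 order.
Tabulated IE_3 (kJ/mol): K 4420, P 2914.
Putting it together, IE_3: P < K.

P < K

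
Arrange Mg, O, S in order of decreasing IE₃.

Mg > O > S

IE_3 is the cost of taking one more electron from the +2 cation: Mg²⁺ is the bare [Ne] core; O²⁺ still has 4 valence electrons; S²⁺ still has 4 valence electrons.
Core electrons are held far more tightly than valence electrons, so Mg tops the IE_3 order.
Valence configurations: O²⁺ [He]2s²2p², S²⁺ [Ne]3s²3p².
Tabulated IE_3 (kJ/mol): Mg 7733, O 5300, S 3357.
So the third ionization energies run S < O < Mg.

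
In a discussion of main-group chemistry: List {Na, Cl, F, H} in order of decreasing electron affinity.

Cl > F > H > Na

Adding an electron releases more energy for atoms nearer the top right (short of the noble gases).
Here both period and group differ, so the two effects have to be weighed against each other.
H > Na: H sits above Na in group 1, so the down-group effect alone puts H higher.
F > H: period and group pull opposite ways; the across-period shift dominates (328 vs 73 kJ/mol).
Cl > F: this pair runs against the simple trend — see the exception note.
Note the exception: Cl has a higher electron affinity than F, contrary to the simple trend — F's small 2p subshell makes the incoming electron feel strong e⁻–e⁻ repulsion, so Cl actually releases more energy on gaining an electron.
Approximate values (kJ/mol): H 73, F 328, Na 53, Cl 349.
So from highest to lowest: Cl > F > H > Na.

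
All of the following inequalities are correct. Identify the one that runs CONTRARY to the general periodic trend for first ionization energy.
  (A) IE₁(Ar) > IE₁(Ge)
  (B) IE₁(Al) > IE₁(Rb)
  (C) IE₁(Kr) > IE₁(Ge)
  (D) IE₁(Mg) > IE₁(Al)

(D)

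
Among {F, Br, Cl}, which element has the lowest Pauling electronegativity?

Br

F is in period 2, group 17; Cl is in period 3, group 17; Br is in period 4, group 17.
EN rises left→right (higher Z_eff, smaller atoms) and falls top→bottom (larger, more shielded atoms).
All are in group 17, so electronegativity increases up the group.
The lowest Pauling electronegativity among these belongs to Br.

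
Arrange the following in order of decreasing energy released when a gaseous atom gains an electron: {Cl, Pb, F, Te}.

Cl, F, Te, Pb

F is in period 2, group 17; Cl is in period 3, group 17; Te is in period 5, group 16; Pb is in period 6, group 14.
Atoms with high Z_eff and room in the valence shell (especially the halogens) have the most exothermic electron affinities.
These span different periods and groups, so the two trends combine.
Te > Pb: relative to Pb, both the across-period and down-group shifts push Te's electron affinity up.
F > Te: relative to Te, both the across-period and down-group shifts push F's electron affinity up.
Cl > F: this pair runs against the simple trend — see the exception note.
Note the exception: Cl has a higher electron affinity than F, contrary to the simple trend — F's small 2p subshell makes the incoming electron feel strong e⁻–e⁻ repulsion, so Cl actually releases more energy on gaining an electron.
For reference (kJ/mol): F 328, Cl 349, Te 190, Pb 35.
So from highest to lowest: Cl > F > Te > Pb.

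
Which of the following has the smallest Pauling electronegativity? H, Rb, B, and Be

Rb

H is in period 1, group 1; Be is in period 2, group 2; B is in period 2, group 13; Rb is in period 5, group 1.
Atoms toward the upper right of the periodic table pull bonding electrons most strongly.
Here both period and group differ, so the two effects have to be weighed against each other.
Be > Rb: both effects reinforce here, so Be is clearly the higher of the two.
B > Be: both are in period 2; the period trend gives B the larger value.
H > B: period and group pull opposite ways; the down-group shift dominates (2.20 vs 2.04).
For reference (Pauling): H 2.20, Be 1.57, B 2.04, Rb 0.82.
The smallest Pauling electronegativity among these belongs to Rb.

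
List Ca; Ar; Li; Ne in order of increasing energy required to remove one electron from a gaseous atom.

Li < Ca < Ar < Ne

Li is in period 2, group 1; Ne is in period 2, group 18; Ar is in period 3, group 18; Ca is in period 4, group 2.
Across a period the outer electron is held more tightly (higher IE₁); down a group it sits in a higher shell, more shielded, and comes off more easily.
These span different periods and groups, so the two trends combine.
Ca > Li: the two effects oppose for this pair; the across-period effect wins (590 vs 520 kJ/mol).
Ar > Ca: both effects reinforce here, so Ar is clearly the higher of the two.
Ne > Ar: Ne sits above Ar in group 18, so the down-group effect alone puts Ne higher.
For reference (kJ/mol): Li 520, Ne 2081, Ar 1521, Ca 590.
So from lowest to highest: Li < Ca < Ar < Ne.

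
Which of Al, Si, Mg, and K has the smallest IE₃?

IE_3 is the cost of taking one more electron from the +2 cation: Al²⁺ still has 1 valence electron; Si²⁺ still has 2 valence electrons; Mg²⁺ is the bare [Ne] core; K²⁺ is already 1 electron into the core.
Core electrons are held far more tightly than valence electrons, so K and Mg top the IE_3 order.
Valence configurations: Al²⁺ [Ne]3s¹, Si²⁺ [Ne]3s².
Approximate IE_3 values (kJ/mol): Al 2745, Si 3232, Mg 7733, K 4420.
Overall IE_3 order: Al < Si < K < Mg.

Al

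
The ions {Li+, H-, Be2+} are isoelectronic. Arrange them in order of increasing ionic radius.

All of these have 2 electrons, so size is governed by nuclear charge alone: the more protons, the stronger the pull on the same electron cloud, and the smaller the ion.
Nuclear charges: Be2+ (Z=4), Li+ (Z=3), H- (Z=1).
Smallest to largest: Be2+ < Li+ < H-.

Be2+ < Li+ < H-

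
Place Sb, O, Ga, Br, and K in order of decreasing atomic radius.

K > Sb > Ga > Br > O

O is in period 2, group 16; K is in period 4, group 1; Ga is in period 4, group 13; Br is in period 4, group 17; Sb is in period 5, group 15.
Radius decreases left→right (rising Z_eff, same n) and increases top→bottom (higher n).
These span different periods and groups, so the two trends combine.
Br > O: period and group pull opposite ways; the down-group shift dominates (114 vs 63 pm).
Ga > Br: Ga lies to the left of Br in period 4, so the across-period effect alone puts Ga larger.
Sb > Ga: the two effects oppose for this pair; the down-group effect wins (140 vs 124 pm).
K > Sb: the two effects oppose for this pair; the across-period effect wins (196 vs 140 pm).
For reference (pm): O 63, K 196, Ga 124, Br 114, Sb 140.
So from largest to smallest: K > Sb > Ga > Br > O.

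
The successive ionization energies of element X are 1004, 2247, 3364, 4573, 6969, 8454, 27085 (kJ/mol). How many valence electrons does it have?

Look for the largest jump between consecutive ionization energies: IE7/IE6 ≈ 3.2, far larger than any earlier ratio.
That jump marks the point where a core electron is being removed. So the atom has 6 valence electrons.

6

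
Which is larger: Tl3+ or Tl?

Tl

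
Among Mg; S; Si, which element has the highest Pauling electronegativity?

S

Mg is in period 3, group 2; Si is in period 3, group 14; S is in period 3, group 16.
EN rises left→right (higher Z_eff, smaller atoms) and falls top→bottom (larger, more shielded atoms).
All lie in period 3, so electronegativity increases left to right.
The highest Pauling electronegativity among these belongs to S.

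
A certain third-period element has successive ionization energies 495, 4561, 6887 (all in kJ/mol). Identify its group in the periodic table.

Look for the largest jump between consecutive ionization energies: IE2/IE1 ≈ 9.2, far larger than any earlier ratio.
That jump marks the point where a core electron is being removed. So the atom has 1 valence electron.
A main-group element with 1 valence electron is in group 1.

Group 1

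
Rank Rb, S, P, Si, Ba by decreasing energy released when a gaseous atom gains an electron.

Si is in period 3, group 14; P is in period 3, group 15; S is in period 3, group 16; Rb is in period 5, group 1; Ba is in period 6, group 2.
Adding an electron releases more energy for atoms nearer the top right (short of the noble gases).
Here both period and group differ, so the two effects have to be weighed against each other.
Rb > Ba: period and group pull opposite ways; the down-group shift dominates (47 vs 14 kJ/mol).
P > Rb: both effects reinforce here, so P is clearly the higher of the two.
Si > P: this pair runs against the simple trend — see the exception note.
S > Si: both are in period 3; the period trend gives S the larger value.
Note the exception: Si has a higher electron affinity than P, contrary to the simple trend — adding an electron to P's half-filled 3p³ is unfavourable, so Si (3p²) has the more exothermic EA.
For reference (kJ/mol): Si 134, P 72, S 200, Rb 47, Ba 14.
So from highest to lowest: S > Si > P > Rb > Ba.

S > Si > P > Rb > Ba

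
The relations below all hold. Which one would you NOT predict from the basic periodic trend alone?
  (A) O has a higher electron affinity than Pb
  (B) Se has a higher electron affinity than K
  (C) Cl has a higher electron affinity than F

(C)

The general trend: electron affinity increases across a period and decreases down a group.
(A) O (period 2, group 16) vs Pb (period 6, group 14): the stated order agrees with the simple trend.
(B) Se (period 4, group 16) vs K (period 4, group 1): the stated order agrees with the simple trend.
(C) Cl (period 3, group 17) vs F (period 2, group 17): the stated order contradicts the simple trend.
The exception is (C): F's small 2p subshell makes the incoming electron feel strong e⁻–e⁻ repulsion, so Cl actually releases more energy on gaining an electron.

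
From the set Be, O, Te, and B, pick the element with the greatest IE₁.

O

Be is in period 2, group 2; B is in period 2, group 13; O is in period 2, group 16; Te is in period 5, group 16.
Removing the outermost electron gets harder across a period and easier down a group.
Neither a single period nor a single group — weigh both effects.
Te > B: the two effects oppose for this pair; the across-period effect wins (869 vs 801 kJ/mol).
Be > Te: period and group pull opposite ways; the down-group shift dominates (900 vs 869 kJ/mol).
O > Be: O lies to the right of Be in period 2, so the across-period effect alone puts O higher.
Note the exception: Be has a higher first ionization energy than B, contrary to the simple trend — removing B's lone 2p electron is easier than breaking Be's filled 2s².
For reference (kJ/mol): Be 900, B 801, O 1314, Te 869.
The greatest IE₁ among these belongs to O.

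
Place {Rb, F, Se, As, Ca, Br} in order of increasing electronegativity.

Rb < Ca < As < Se < Br < F

Smaller atoms with higher effective nuclear charge are more electronegative.
Here both period and group differ, so the two effects have to be weighed against each other.
Ca > Rb: both effects reinforce here, so Ca is clearly the higher of the two.
As > Ca: As lies to the right of Ca in period 4, so the across-period effect alone puts As higher.
Se > As: both are in period 4; the period trend gives Se the larger value.
Br > Se: Br lies to the right of Se in period 4, so the across-period effect alone puts Br higher.
F > Br: F sits above Br in group 17, so the down-group effect alone puts F higher.
For reference (Pauling): F 3.98, Ca 1.00, As 2.18, Se 2.55, Br 2.96, Rb 0.82.
So from lowest to highest: Rb < Ca < As < Se < Br < F.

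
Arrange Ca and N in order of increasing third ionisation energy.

N < Ca

IE_3 is the cost of taking one more electron from the +2 cation: Ca²⁺ is the bare [Ar] core; N²⁺ still has 3 valence electrons.
Pulling an electron out of a noble-gas core costs far more than removing a remaining valence electron, so Ca sits at the high end of IE_3.
Tabulated IE_3 (kJ/mol): Ca 4912, N 4578.
So the third ionization energies run N < Ca.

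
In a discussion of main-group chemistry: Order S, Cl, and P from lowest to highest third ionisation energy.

P < S < Cl

The third ionization energy removes an electron from the +2 ion. For each element: S²⁺ still has 4 valence electrons; Cl²⁺ still has 5 valence electrons; P²⁺ still has 3 valence electrons.
All are still removing valence electrons, so compare the +2 ions as you would atoms: IE_3 generally rises across a period (higher Z_eff) and falls down a group (larger shell), subject to the usual subshell exceptions.
Valence configurations: S²⁺ [Ne]3s²3p², Cl²⁺ [Ne]3s²3p³, P²⁺ [Ne]3s²3p¹.
The numbers (kJ/mol): S 3357, Cl 3822, P 2914.
Hence IE_3: P < S < Cl.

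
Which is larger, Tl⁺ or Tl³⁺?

Tl⁺

Both ions have Z = 81 protons, but Tl³⁺ has lost more electrons, so its remaining electrons feel a larger effective nuclear charge per electron and are pulled in more tightly.
Higher positive charge → smaller ion, so Tl⁺ > Tl³⁺.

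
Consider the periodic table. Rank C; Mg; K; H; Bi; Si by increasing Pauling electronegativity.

K < Mg < Si < Bi < H < C

H is in period 1, group 1; C is in period 2, group 14; Mg is in period 3, group 2; Si is in period 3, group 14; K is in period 4, group 1; Bi is in period 6, group 15.
Smaller atoms with higher effective nuclear charge are more electronegative.
These span different periods and groups, so the two trends combine.
Mg > K: both effects reinforce here, so Mg is clearly the higher of the two.
Si > Mg: both are in period 3; the period trend gives Si the larger value.
Bi > Si: period and group pull opposite ways; the across-period shift dominates (2.02 vs 1.90).
H > Bi: the two effects oppose for this pair; the down-group effect wins (2.20 vs 2.02).
C > H: the two effects oppose for this pair; the across-period effect wins (2.55 vs 2.20).
Approximate values (Pauling): H 2.20, C 2.55, Mg 1.31, Si 1.90, K 0.82, Bi 2.02.
So from lowest to highest: K < Mg < Si < Bi < H < C.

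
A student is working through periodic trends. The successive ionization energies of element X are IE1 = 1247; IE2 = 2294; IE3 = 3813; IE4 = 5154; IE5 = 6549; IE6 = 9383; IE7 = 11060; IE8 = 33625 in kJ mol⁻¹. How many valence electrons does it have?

7

Look for the largest jump between consecutive ionization energies: IE8/IE7 ≈ 3.0, far larger than any earlier ratio.
That jump marks the point where a core electron is being removed. So the atom has 7 valence electrons.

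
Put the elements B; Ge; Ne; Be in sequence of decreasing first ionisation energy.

Ne, Be, B, Ge

Be is in period 2, group 2; B is in period 2, group 13; Ne is in period 2, group 18; Ge is in period 4, group 14.
First ionization energy rises across a period (greater Z_eff holds electrons more tightly) and falls down a group (valence electrons are farther from the nucleus).
Here both period and group differ, so the two effects have to be weighed against each other.
B > Ge: the two effects oppose for this pair; the down-group effect wins (801 vs 762 kJ/mol).
Be > B: this pair runs against the simple trend — see the exception note.
Ne > Be: Ne lies to the right of Be in period 2, so the across-period effect alone puts Ne higher.
Note the exception: Be has a higher first ionization energy than B, contrary to the simple trend — removing B's lone 2p electron is easier than breaking Be's filled 2s².
For reference (kJ/mol): Be 900, B 801, Ne 2081, Ge 762.
So from highest to lowest: Ne > Be > B > Ge.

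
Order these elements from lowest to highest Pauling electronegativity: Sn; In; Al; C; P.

Al < In < Sn < P < C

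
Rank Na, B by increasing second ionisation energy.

B < Na

IE_2 is the cost of taking one more electron from the +1 cation: Na⁺ is the bare [Ne] core; B⁺ still has 2 valence electrons.
Breaking into a closed-shell core is much more expensive than removing a leftover valence electron — Na has the largest IE_2 here.
Tabulated IE_2 (kJ/mol): Na 4562, B 2427.
Putting it together, IE_2: B < Na.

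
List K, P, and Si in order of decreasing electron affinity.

Si > P > K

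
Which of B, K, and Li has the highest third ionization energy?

Li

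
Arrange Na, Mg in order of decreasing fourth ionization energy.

Mg > Na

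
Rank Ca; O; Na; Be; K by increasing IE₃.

The third ionization energy removes an electron from the +2 ion. For each element: Ca²⁺ is the bare [Ar] core; O²⁺ still has 4 valence electrons; Na²⁺ is already 1 electron into the core; Be²⁺ is the bare [He] core; K²⁺ is already 1 electron into the core.
Usually core removal costs more than valence removal, but here the competition is close: a tightly held n=2 valence electron can cost more to remove than an n=3 core electron, so the actual values have to decide it.
Approximate IE_3 values (kJ/mol): Ca 4912, O 5300, Na 6910, Be 14849, K 4420.
Putting it together, IE_3: K < Ca < O < Na < Be.

K < Ca < O < Na < Be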